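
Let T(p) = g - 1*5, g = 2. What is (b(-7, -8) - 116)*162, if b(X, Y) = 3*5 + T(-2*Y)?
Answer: -16848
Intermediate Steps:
T(p) = -3 (T(p) = 2 - 1*5 = 2 - 5 = -3)
b(X, Y) = 12 (b(X, Y) = 3*5 - 3 = 15 - 3 = 12)
(b(-7, -8) - 116)*162 = (12 - 116)*162 = -104*162 = -16848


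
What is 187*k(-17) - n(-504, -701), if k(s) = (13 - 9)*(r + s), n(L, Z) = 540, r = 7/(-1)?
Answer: -18492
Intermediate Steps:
r = -7 (r = 7*(-1) = -7)
k(s) = -28 + 4*s (k(s) = (13 - 9)*(-7 + s) = 4*(-7 + s) = -28 + 4*s)
187*k(-17) - n(-504, -701) = 187*(-28 + 4*(-17)) - 1*540 = 187*(-28 - 68) - 540 = 187*(-96) - 540 = -17952 - 540 = -18492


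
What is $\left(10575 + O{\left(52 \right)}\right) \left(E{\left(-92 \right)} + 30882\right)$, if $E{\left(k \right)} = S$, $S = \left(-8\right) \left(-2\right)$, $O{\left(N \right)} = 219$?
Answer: $333513012$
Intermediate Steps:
$S = 16$
$E{\left(k \right)} = 16$
$\left(10575 + O{\left(52 \right)}\right) \left(E{\left(-92 \right)} + 30882\right) = \left(10575 + 219\right) \left(16 + 30882\right) = 10794 \cdot 30898 = 333513012$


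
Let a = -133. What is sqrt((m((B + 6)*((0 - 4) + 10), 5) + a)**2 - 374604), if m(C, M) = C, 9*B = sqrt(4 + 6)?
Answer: I*sqrt(3286715 + 1164*sqrt(10))/3 ≈ 604.65*I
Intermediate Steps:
B = sqrt(10)/9 (B = sqrt(4 + 6)/9 = sqrt(10)/9 ≈ 0.35136)
sqrt((m((B + 6)*((0 - 4) + 10), 5) + a)**2 - 374604) = sqrt(((sqrt(10)/9 + 6)*((0 - 4) + 10) - 133)**2 - 374604) = sqrt(((6 + sqrt(10)/9)*(-4 + 10) - 133)**2 - 374604) = sqrt(((6 + sqrt(10)/9)*6 - 133)**2 - 374604) = sqrt(((36 + 2*sqrt(10)/3) - 133)**2 - 374604) = sqrt((-97 + 2*sqrt(10)/3)**2 - 374604) = sqrt(-374604 + (-97 + 2*sqrt(10)/3)**2)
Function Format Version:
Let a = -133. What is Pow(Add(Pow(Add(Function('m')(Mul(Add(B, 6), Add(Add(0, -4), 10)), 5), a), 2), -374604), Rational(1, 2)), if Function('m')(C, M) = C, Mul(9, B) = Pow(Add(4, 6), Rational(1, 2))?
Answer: Mul(Rational(1, 3), I, Pow(Add(3286715, Mul(1164, Pow(10, Rational(1, 2)))), Rational(1, 2))) ≈ Mul(604.65, I)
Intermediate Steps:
B = Mul(Rational(1, 9), Pow(10, Rational(1, 2))) (B = Mul(Rational(1, 9), Pow(Add(4, 6), Rational(1, 2))) = Mul(Rational(1, 9), Pow(10, Rational(1, 2))) ≈ 0.35136)
Pow(Add(Pow(Add(Function('m')(Mul(Add(B, 6), Add(Add(0, -4), 10)), 5), a), 2), -374604), Rational(1, 2)) = Pow(Add(Pow(Add(Mul(Add(Mul(Rational(1, 9), Pow(10, Rational(1, 2))), 6), Add(Add(0, -4), 10)), -133), 2), -374604), Rational(1, 2)) = Pow(Add(Pow(Add(Mul(Add(6, Mul(Rational(1, 9), Pow(10, Rational(1, 2)))), Add(-4, 10)), -133), 2), -374604), Rational(1, 2)) = Pow(Add(Pow(Add(Mul(Add(6, Mul(Rational(1, 9), Pow(10, Rational(1, 2)))), 6), -133), 2), -374604), Rational(1, 2)) = Pow(Add(Pow(Add(Add(36, Mul(Rational(2, 3), Pow(10, Rational(1, 2)))), -133), 2), -374604), Rational(1, 2)) = Pow(Add(Pow(Add(-97, Mul(Rational(2, 3), Pow(10, Rational(1, 2)))), 2), -374604), Rational(1, 2)) = Pow(Add(-374604, Pow(Add(-97, Mul(Rational(2, 3), Pow(10, Rational(1, 2)))), 2)), Rational(1, 2))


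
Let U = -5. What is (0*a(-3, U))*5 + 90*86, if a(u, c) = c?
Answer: 7740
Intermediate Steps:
(0*a(-3, U))*5 + 90*86 = (0*(-5))*5 + 90*86 = 0*5 + 7740 = 0 + 7740 = 7740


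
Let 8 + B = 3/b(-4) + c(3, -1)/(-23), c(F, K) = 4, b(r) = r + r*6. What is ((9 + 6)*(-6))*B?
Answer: 239985/322 ≈ 745.29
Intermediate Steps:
b(r) = 7*r (b(r) = r + 6*r = 7*r)
B = -5333/644 (B = -8 + (3/((7*(-4))) + 4/(-23)) = -8 + (3/(-28) + 4*(-1/23)) = -8 + (3*(-1/28) - 4/23) = -8 + (-3/28 - 4/23) = -8 - 181/644 = -5333/644 ≈ -8.2811)
((9 + 6)*(-6))*B = ((9 + 6)*(-6))*(-5333/644) = (15*(-6))*(-5333/644) = -90*(-5333/644) = 239985/322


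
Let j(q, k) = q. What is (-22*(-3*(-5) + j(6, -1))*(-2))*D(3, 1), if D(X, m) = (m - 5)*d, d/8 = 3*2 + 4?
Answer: -295680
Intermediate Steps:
d = 80 (d = 8*(3*2 + 4) = 8*(6 + 4) = 8*10 = 80)
D(X, m) = -400 + 80*m (D(X, m) = (m - 5)*80 = (-5 + m)*80 = -400 + 80*m)
(-22*(-3*(-5) + j(6, -1))*(-2))*D(3, 1) = (-22*(-3*(-5) + 6)*(-2))*(-400 + 80*1) = (-22*(15 + 6)*(-2))*(-400 + 80) = -462*(-2)*(-320) = -22*(-42)*(-320) = 924*(-320) = -295680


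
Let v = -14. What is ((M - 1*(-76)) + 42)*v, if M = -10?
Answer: -1512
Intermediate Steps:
((M - 1*(-76)) + 42)*v = ((-10 - 1*(-76)) + 42)*(-14) = ((-10 + 76) + 42)*(-14) = (66 + 42)*(-14) = 108*(-14) = -1512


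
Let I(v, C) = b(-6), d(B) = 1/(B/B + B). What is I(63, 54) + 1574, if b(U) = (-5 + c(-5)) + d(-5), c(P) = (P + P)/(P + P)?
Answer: 6279/4 ≈ 1569.8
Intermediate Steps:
d(B) = 1/(1 + B)
c(P) = 1 (c(P) = (2*P)/((2*P)) = (2*P)*(1/(2*P)) = 1)
b(U) = -17/4 (b(U) = (-5 + 1) + 1/(1 - 5) = -4 + 1/(-4) = -4 - ¼ = -17/4)
I(v, C) = -17/4
I(63, 54) + 1574 = -17/4 + 1574 = 6279/4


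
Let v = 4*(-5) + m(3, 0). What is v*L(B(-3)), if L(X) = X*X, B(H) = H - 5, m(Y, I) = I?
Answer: -1280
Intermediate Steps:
v = -20 (v = 4*(-5) + 0 = -20 + 0 = -20)
B(H) = -5 + H
L(X) = X²
v*L(B(-3)) = -20*(-5 - 3)² = -20*(-8)² = -20*64 = -1280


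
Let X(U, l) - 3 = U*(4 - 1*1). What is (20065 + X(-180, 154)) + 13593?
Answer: 33121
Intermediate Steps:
X(U, l) = 3 + 3*U (X(U, l) = 3 + U*(4 - 1*1) = 3 + U*(4 - 1) = 3 + U*3 = 3 + 3*U)
(20065 + X(-180, 154)) + 13593 = (20065 + (3 + 3*(-180))) + 13593 = (20065 + (3 - 540)) + 13593 = (20065 - 537) + 13593 = 19528 + 13593 = 33121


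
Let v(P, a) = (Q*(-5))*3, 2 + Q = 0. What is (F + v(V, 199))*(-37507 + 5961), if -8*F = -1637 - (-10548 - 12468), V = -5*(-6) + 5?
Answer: 333425447/4 ≈ 8.3356e+7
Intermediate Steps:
Q = -2 (Q = -2 + 0 = -2)
V = 35 (V = 30 + 5 = 35)
v(P, a) = 30 (v(P, a) = -2*(-5)*3 = 10*3 = 30)
F = -21379/8 (F = -(-1637 - (-10548 - 12468))/8 = -(-1637 - 1*(-23016))/8 = -(-1637 + 23016)/8 = -⅛*21379 = -21379/8 ≈ -2672.4)
(F + v(V, 199))*(-37507 + 5961) = (-21379/8 + 30)*(-37507 + 5961) = -21139/8*(-31546) = 333425447/4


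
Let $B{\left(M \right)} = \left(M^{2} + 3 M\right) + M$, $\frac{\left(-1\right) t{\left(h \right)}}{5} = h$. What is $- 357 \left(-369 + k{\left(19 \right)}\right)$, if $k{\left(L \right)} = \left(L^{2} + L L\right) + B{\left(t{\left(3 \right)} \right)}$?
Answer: $-184926$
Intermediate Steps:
$t{\left(h \right)} = - 5 h$
$B{\left(M \right)} = M^{2} + 4 M$
$k{\left(L \right)} = 165 + 2 L^{2}$ ($k{\left(L \right)} = \left(L^{2} + L L\right) + \left(-5\right) 3 \left(4 - 15\right) = \left(L^{2} + L^{2}\right) - 15 \left(4 - 15\right) = 2 L^{2} - -165 = 2 L^{2} + 165 = 165 + 2 L^{2}$)
$- 357 \left(-369 + k{\left(19 \right)}\right) = - 357 \left(-369 + \left(165 + 2 \cdot 19^{2}\right)\right) = - 357 \left(-369 + \left(165 + 2 \cdot 361\right)\right) = - 357 \left(-369 + \left(165 + 722\right)\right) = - 357 \left(-369 + 887\right) = \left(-357\right) 518 = -184926$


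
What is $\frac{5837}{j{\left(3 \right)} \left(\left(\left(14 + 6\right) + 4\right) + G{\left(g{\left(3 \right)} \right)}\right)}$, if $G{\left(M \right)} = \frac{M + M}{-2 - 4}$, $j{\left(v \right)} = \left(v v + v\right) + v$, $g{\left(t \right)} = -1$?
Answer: $\frac{5837}{365} \approx 15.992$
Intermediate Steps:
$j{\left(v \right)} = v^{2} + 2 v$ ($j{\left(v \right)} = \left(v^{2} + v\right) + v = \left(v + v^{2}\right) + v = v^{2} + 2 v$)
$G{\left(M \right)} = - \frac{M}{3}$ ($G{\left(M \right)} = \frac{2 M}{-6} = 2 M \left(- \frac{1}{6}\right) = - \frac{M}{3}$)
$\frac{5837}{j{\left(3 \right)} \left(\left(\left(14 + 6\right) + 4\right) + G{\left(g{\left(3 \right)} \right)}\right)} = \frac{5837}{3 \left(2 + 3\right) \left(\left(\left(14 + 6\right) + 4\right) - - \frac{1}{3}\right)} = \frac{5837}{3 \cdot 5 \left(\left(20 + 4\right) + \frac{1}{3}\right)} = \frac{5837}{15 \left(24 + \frac{1}{3}\right)} = \frac{5837}{15 \cdot \frac{73}{3}} = \frac{5837}{365}$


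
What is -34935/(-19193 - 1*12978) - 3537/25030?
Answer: 760634223/805240130 ≈ 0.94461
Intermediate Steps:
-34935/(-19193 - 1*12978) - 3537/25030 = -34935/(-19193 - 12978) - 3537*1/25030 = -34935/(-32171) - 3537/25030 = -34935*(-1/32171) - 3537/25030 = 34935/32171 - 3537/25030 = 760634223/805240130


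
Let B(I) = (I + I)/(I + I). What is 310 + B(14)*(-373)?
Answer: -63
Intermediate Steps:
B(I) = 1 (B(I) = (2*I)/((2*I)) = (2*I)*(1/(2*I)) = 1)
310 + B(14)*(-373) = 310 + 1*(-373) = 310 - 373 = -63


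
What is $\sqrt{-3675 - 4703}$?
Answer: $i \sqrt{8378} \approx 91.531 i$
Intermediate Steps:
$\sqrt{-3675 - 4703} = \sqrt{-8378} = i \sqrt{8378}$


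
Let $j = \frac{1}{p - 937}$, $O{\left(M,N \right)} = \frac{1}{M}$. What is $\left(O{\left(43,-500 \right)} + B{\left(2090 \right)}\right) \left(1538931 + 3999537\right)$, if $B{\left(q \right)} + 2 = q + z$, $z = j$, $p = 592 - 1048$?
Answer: $\frac{692698751532216}{59899} \approx 1.1564 \cdot 10^{10}$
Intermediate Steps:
$p = -456$ ($p = 592 - 1048 = -456$)
$j = - \frac{1}{1393}$ ($j = \frac{1}{-456 - 937} = \frac{1}{-1393} = - \frac{1}{1393} \approx -0.00071787$)
$z = - \frac{1}{1393} \approx -0.00071787$
$B{\left(q \right)} = - \frac{2787}{1393} + q$ ($B{\left(q \right)} = -2 + \left(q - \frac{1}{1393}\right) = -2 + \left(- \frac{1}{1393} + q\right) = - \frac{2787}{1393} + q$)
$\left(O{\left(43,-500 \right)} + B{\left(2090 \right)}\right) \left(1538931 + 3999537\right) = \left(\frac{1}{43} + \left(- \frac{2787}{1393} + 2090\right)\right) \left(1538931 + 3999537\right) = \left(\frac{1}{43} + \frac{2908583}{1393}\right) 5538468 = \frac{125070462}{59899} \cdot 5538468 = \frac{692698751532216}{59899}$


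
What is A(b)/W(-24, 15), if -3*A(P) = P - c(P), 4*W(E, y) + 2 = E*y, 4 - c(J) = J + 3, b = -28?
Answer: -38/181 ≈ -0.20994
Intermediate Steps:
c(J) = 1 - J (c(J) = 4 - (J + 3) = 4 - (3 + J) = 4 + (-3 - J) = 1 - J)
W(E, y) = -½ + E*y/4 (W(E, y) = -½ + (E*y)/4 = -½ + E*y/4)
A(P) = ⅓ - 2*P/3 (A(P) = -(P - (1 - P))/3 = -(P + (-1 + P))/3 = -(-1 + 2*P)/3 = ⅓ - 2*P/3)
A(b)/W(-24, 15) = (⅓ - ⅔*(-28))/(-½ + (¼)*(-24)*15) = (⅓ + 56/3)/(-½ - 90) = 19/(-181/2) = 19*(-2/181) = -38/181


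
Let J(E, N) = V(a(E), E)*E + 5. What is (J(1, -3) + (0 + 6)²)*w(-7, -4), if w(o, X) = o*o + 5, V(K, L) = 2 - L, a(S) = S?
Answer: 2268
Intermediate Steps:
J(E, N) = 5 + E*(2 - E) (J(E, N) = (2 - E)*E + 5 = E*(2 - E) + 5 = 5 + E*(2 - E))
w(o, X) = 5 + o² (w(o, X) = o² + 5 = 5 + o²)
(J(1, -3) + (0 + 6)²)*w(-7, -4) = ((5 - 1*1*(-2 + 1)) + (0 + 6)²)*(5 + (-7)²) = ((5 - 1*1*(-1)) + 6²)*(5 + 49) = ((5 + 1) + 36)*54 = (6 + 36)*54 = 42*54 = 2268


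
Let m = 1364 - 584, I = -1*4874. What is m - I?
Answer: 5654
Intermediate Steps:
I = -4874
m = 780
m - I = 780 - 1*(-4874) = 780 + 4874 = 5654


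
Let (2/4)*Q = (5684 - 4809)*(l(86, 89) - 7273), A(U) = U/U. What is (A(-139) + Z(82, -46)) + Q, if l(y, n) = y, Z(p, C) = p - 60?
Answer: -12577227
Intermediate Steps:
Z(p, C) = -60 + p
A(U) = 1
Q = -12577250 (Q = 2*((5684 - 4809)*(86 - 7273)) = 2*(875*(-7187)) = 2*(-6288625) = -12577250)
(A(-139) + Z(82, -46)) + Q = (1 + (-60 + 82)) - 12577250 = (1 + 22) - 12577250 = 23 - 12577250 = -12577227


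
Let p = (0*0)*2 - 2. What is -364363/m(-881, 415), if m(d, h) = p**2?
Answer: -364363/4 ≈ -91091.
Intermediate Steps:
p = -2 (p = 0*2 - 2 = 0 - 2 = -2)
m(d, h) = 4 (m(d, h) = (-2)**2 = 4)
-364363/m(-881, 415) = -364363/4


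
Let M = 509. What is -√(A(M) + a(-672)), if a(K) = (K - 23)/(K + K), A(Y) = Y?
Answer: -√14380611/168 ≈ -22.572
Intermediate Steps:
a(K) = (-23 + K)/(2*K) (a(K) = (-23 + K)/((2*K)) = (-23 + K)*(1/(2*K)) = (-23 + K)/(2*K))
-√(A(M) + a(-672)) = -√(509 + (½)*(-23 - 672)/(-672)) = -√(509 + (½)*(-1/672)*(-695)) = -√(509 + 695/1344) = -√(684791/1344) = -√14380611/168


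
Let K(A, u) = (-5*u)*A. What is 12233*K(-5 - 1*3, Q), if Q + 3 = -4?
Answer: -3425240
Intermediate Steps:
Q = -7 (Q = -3 - 4 = -7)
K(A, u) = -5*A*u
12233*K(-5 - 1*3, Q) = 12233*(-5*(-5 - 1*3)*(-7)) = 12233*(-5*(-5 - 3)*(-7)) = 12233*(-5*(-8)*(-7)) = 12233*(-280) = -3425240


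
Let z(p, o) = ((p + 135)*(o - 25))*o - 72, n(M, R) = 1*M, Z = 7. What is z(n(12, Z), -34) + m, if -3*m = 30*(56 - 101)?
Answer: 295260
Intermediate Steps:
n(M, R) = M
z(p, o) = -72 + o*(-25 + o)*(135 + p) (z(p, o) = ((135 + p)*(-25 + o))*o - 72 = ((-25 + o)*(135 + p))*o - 72 = o*(-25 + o)*(135 + p) - 72 = -72 + o*(-25 + o)*(135 + p))
m = 450 (m = -10*(56 - 101) = -10*(-45) = -⅓*(-1350) = 450)
z(n(12, Z), -34) + m = (-72 - 3375*(-34) + 135*(-34)² + 12*(-34)² - 25*(-34)*12) + 450 = (-72 + 114750 + 135*1156 + 12*1156 + 10200) + 450 = (-72 + 114750 + 156060 + 13872 + 10200) + 450 = 294810 + 450 = 295260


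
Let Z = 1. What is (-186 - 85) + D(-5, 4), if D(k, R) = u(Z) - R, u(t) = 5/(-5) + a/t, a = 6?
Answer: -270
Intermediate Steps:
u(t) = -1 + 6/t (u(t) = 5/(-5) + 6/t = 5*(-⅕) + 6/t = -1 + 6/t)
D(k, R) = 5 - R (D(k, R) = (6 - 1*1)/1 - R = 1*(6 - 1) - R = 1*5 - R = 5 - R)
(-186 - 85) + D(-5, 4) = (-186 - 85) + (5 - 1*4) = -271 + (5 - 4) = -271 + 1 = -270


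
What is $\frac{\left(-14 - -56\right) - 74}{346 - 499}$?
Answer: $\frac{32}{153} \approx 0.20915$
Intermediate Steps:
$\frac{\left(-14 - -56\right) - 74}{346 - 499} = \frac{\left(-14 + 56\right) - 74}{-153} = \left(42 - 74\right) \left(- \frac{1}{153}\right) = \left(-32\right) \left(- \frac{1}{153}\right) = \frac{32}{153}$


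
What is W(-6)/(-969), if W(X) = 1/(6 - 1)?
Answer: -1/4845 ≈ -0.00020640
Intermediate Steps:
W(X) = ⅕ (W(X) = 1/5 = ⅕)
W(-6)/(-969) = (⅕)/(-969) = (⅕)*(-1/969) = -1/4845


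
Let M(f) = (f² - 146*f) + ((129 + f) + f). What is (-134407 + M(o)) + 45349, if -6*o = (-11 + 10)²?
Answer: -3200579/36 ≈ -88905.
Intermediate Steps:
o = -⅙ (o = -(-11 + 10)²/6 = -⅙*(-1)² = -⅙*1 = -⅙ ≈ -0.16667)
M(f) = 129 + f² - 144*f (M(f) = (f² - 146*f) + (129 + 2*f) = 129 + f² - 144*f)
(-134407 + M(o)) + 45349 = (-134407 + (129 + (-⅙)² - 144*(-⅙))) + 45349 = (-134407 + (129 + 1/36 + 24)) + 45349 = (-134407 + 5509/36) + 45349 = -4833143/36 + 45349 = -3200579/36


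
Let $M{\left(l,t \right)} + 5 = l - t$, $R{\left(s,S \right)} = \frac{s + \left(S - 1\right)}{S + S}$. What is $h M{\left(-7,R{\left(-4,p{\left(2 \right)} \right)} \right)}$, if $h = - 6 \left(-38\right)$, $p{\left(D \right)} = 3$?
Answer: $-2660$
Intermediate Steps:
$R{\left(s,S \right)} = \frac{-1 + S + s}{2 S}$ ($R{\left(s,S \right)} = \frac{s + \left(-1 + S\right)}{2 S} = \left(-1 + S + s\right) \frac{1}{2 S} = \frac{-1 + S + s}{2 S}$)
$M{\left(l,t \right)} = -5 + l - t$ ($M{\left(l,t \right)} = -5 + \left(l - t\right) = -5 + l - t$)
$h = 228$ ($h = \left(-1\right) \left(-228\right) = 228$)
$h M{\left(-7,R{\left(-4,p{\left(2 \right)} \right)} \right)} = 228 \left(-5 - 7 - \frac{-1 + 3 - 4}{2 \cdot 3}\right) = 228 \left(-5 - 7 - \frac{1}{2} \cdot \frac{1}{3} \left(-2\right)\right) = 228 \left(-5 - 7 - - \frac{1}{3}\right) = 228 \left(-5 - 7 + \frac{1}{3}\right) = 228 \left(- \frac{35}{3}\right) = -2660$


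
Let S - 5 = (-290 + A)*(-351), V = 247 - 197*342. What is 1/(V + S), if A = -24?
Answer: 1/43092 ≈ 2.3206e-5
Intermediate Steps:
V = -67127 (V = 247 - 67374 = -67127)
S = 110219 (S = 5 + (-290 - 24)*(-351) = 5 - 314*(-351) = 5 + 110214 = 110219)
1/(V + S) = 1/(-67127 + 110219) = 1/43092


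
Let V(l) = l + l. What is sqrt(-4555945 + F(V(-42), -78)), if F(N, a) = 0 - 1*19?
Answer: 2*I*sqrt(1138991) ≈ 2134.5*I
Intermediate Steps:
V(l) = 2*l
F(N, a) = -19 (F(N, a) = 0 - 19 = -19)
sqrt(-4555945 + F(V(-42), -78)) = sqrt(-4555945 - 19) = sqrt(-4555964) = 2*I*sqrt(1138991)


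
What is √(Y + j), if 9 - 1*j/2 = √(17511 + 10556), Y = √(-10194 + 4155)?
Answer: √(18 - 2*√28067 + 3*I*√671) ≈ 2.1662 + 17.938*I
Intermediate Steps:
Y = 3*I*√671 (Y = √(-6039) = 3*I*√671 ≈ 77.711*I)
j = 18 - 2*√28067 (j = 18 - 2*√(17511 + 10556) = 18 - 2*√28067 ≈ -317.06)
√(Y + j) = √(3*I*√671 + (18 - 2*√28067)) = √(18 - 2*√28067 + 3*I*√671)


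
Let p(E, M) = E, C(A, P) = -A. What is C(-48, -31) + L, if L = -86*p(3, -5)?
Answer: -210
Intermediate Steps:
L = -258 (L = -86*3 = -258)
C(-48, -31) + L = -1*(-48) - 258 = 48 - 258 = -210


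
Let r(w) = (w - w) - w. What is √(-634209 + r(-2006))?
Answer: I*√632203 ≈ 795.11*I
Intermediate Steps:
r(w) = -w (r(w) = 0 - w = -w)
√(-634209 + r(-2006)) = √(-634209 - 1*(-2006)) = √(-634209 + 2006) = √(-632203) = I*√632203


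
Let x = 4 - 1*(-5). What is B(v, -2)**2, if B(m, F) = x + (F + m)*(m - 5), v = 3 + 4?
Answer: 361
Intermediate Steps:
v = 7
x = 9 (x = 4 + 5 = 9)
B(m, F) = 9 + (-5 + m)*(F + m) (B(m, F) = 9 + (F + m)*(m - 5) = 9 + (F + m)*(-5 + m) = 9 + (-5 + m)*(F + m))
B(v, -2)**2 = (9 + 7**2 - 5*(-2) - 5*7 - 2*7)**2 = (9 + 49 + 10 - 35 - 14)**2 = 19**2 = 361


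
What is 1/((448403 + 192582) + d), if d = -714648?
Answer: -1/73663 ≈ -1.3575e-5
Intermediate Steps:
1/((448403 + 192582) + d) = 1/((448403 + 192582) - 714648) = 1/(640985 - 714648) = 1/(-73663) = -1/73663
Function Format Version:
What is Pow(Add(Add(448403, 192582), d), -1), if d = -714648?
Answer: Rational(-1, 73663) ≈ -1.3575e-5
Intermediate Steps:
Pow(Add(Add(448403, 192582), d), -1) = Pow(Add(Add(448403, 192582), -714648), -1) = Pow(Add(640985, -714648), -1) = Pow(-73663, -1) = Rational(-1, 73663)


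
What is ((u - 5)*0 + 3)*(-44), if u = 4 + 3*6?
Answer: -132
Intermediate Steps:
u = 22 (u = 4 + 18 = 22)
((u - 5)*0 + 3)*(-44) = ((22 - 5)*0 + 3)*(-44) = (17*0 + 3)*(-44) = (0 + 3)*(-44) = 3*(-44) = -132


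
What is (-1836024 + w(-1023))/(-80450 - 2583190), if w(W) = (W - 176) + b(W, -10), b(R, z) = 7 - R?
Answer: 1836193/2663640 ≈ 0.68935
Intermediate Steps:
w(W) = -169 (w(W) = (W - 176) + (7 - W) = (-176 + W) + (7 - W) = -169)
(-1836024 + w(-1023))/(-80450 - 2583190) = (-1836024 - 169)/(-80450 - 2583190) = -1836193/(-2663640) = -1836193*(-1/2663640) = 1836193/2663640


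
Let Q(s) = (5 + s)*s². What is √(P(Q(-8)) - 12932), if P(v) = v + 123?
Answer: I*√13001 ≈ 114.02*I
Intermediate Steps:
Q(s) = s²*(5 + s)
P(v) = 123 + v
√(P(Q(-8)) - 12932) = √((123 + (-8)²*(5 - 8)) - 12932) = √((123 + 64*(-3)) - 12932) = √((123 - 192) - 12932) = √(-69 - 12932) = √(-13001) = I*√13001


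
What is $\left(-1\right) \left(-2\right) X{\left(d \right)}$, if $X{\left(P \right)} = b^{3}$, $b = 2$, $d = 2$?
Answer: $16$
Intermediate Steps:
$X{\left(P \right)} = 8$ ($X{\left(P \right)} = 2^{3} = 8$)
$\left(-1\right) \left(-2\right) X{\left(d \right)} = \left(-1\right) \left(-2\right) 8 = 2 \cdot 8 = 16$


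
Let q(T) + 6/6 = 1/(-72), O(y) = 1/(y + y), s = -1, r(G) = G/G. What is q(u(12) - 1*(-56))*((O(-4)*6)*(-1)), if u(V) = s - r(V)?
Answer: -73/96 ≈ -0.76042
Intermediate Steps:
r(G) = 1
u(V) = -2 (u(V) = -1 - 1*1 = -1 - 1 = -2)
O(y) = 1/(2*y)
q(T) = -73/72 (q(T) = -1 + 1/(-72) = -1 - 1/72 = -73/72)
q(u(12) - 1*(-56))*((O(-4)*6)*(-1)) = -73*((½)/(-4))*6*(-1)/72 = -73*((½)*(-¼))*6*(-1)/72 = -73*(-⅛*6)*(-1)/72 = -(-73)*(-1)/96 = -73/72*¾ = -73/96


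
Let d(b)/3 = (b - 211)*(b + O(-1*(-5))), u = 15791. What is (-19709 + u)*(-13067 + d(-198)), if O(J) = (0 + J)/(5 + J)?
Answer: -898262229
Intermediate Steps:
O(J) = J/(5 + J)
d(b) = 3*(½ + b)*(-211 + b) (d(b) = 3*((b - 211)*(b + (-1*(-5))/(5 - 1*(-5)))) = 3*((-211 + b)*(b + 5/(5 + 5))) = 3*((-211 + b)*(b + 5/10)) = 3*((-211 + b)*(b + 5*(⅒))) = 3*((-211 + b)*(b + ½)) = 3*((-211 + b)*(½ + b)) = 3*((½ + b)*(-211 + b)) = 3*(½ + b)*(-211 + b))
(-19709 + u)*(-13067 + d(-198)) = (-19709 + 15791)*(-13067 + (-633/2 + 3*(-198)² - 1263/2*(-198))) = -3918*(-13067 + (-633/2 + 3*39204 + 125037)) = -3918*(-13067 + (-633/2 + 117612 + 125037)) = -3918*(-13067 + 484665/2) = -3918*458531/2 = -898262229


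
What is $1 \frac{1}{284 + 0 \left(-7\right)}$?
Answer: $\frac{1}{284} \approx 0.0035211$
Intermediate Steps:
$1 \frac{1}{284 + 0 \left(-7\right)} = 1 \frac{1}{284 + 0} = 1 \cdot \frac{1}{284} = \frac{1}{284}$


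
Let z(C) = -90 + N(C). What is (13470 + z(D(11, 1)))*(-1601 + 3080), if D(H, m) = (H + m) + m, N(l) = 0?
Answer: 19789020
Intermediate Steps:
D(H, m) = H + 2*m
z(C) = -90 (z(C) = -90 + 0 = -90)
(13470 + z(D(11, 1)))*(-1601 + 3080) = (13470 - 90)*(-1601 + 3080) = 13380*1479 = 19789020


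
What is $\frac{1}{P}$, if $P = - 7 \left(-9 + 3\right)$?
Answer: $\frac{1}{42} \approx 0.02381$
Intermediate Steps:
$P = 42$ ($P = \left(-7\right) \left(-6\right) = 42$)
$\frac{1}{P} = \frac{1}{42}$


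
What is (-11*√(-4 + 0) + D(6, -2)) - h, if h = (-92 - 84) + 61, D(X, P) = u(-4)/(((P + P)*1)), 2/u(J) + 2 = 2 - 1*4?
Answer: 921/8 - 22*I ≈ 115.13 - 22.0*I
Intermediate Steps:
u(J) = -½ (u(J) = 2/(-2 + (2 - 1*4)) = 2/(-2 + (2 - 4)) = 2/(-2 - 2) = 2/(-4) = 2*(-¼) = -½)
D(X, P) = -1/(4*P) (D(X, P) = -1/(2*(P + P)) = -1/(2*P)/2 = -1/(4*P))
h = -115 (h = -176 + 61 = -115)
(-11*√(-4 + 0) + D(6, -2)) - h = (-11*√(-4 + 0) - ¼/(-2)) - 1*(-115) = (-22*I - ¼*(-½)) + 115 = (-22*I + ⅛) + 115 = (⅛ - 22*I) + 115 = 921/8 - 22*I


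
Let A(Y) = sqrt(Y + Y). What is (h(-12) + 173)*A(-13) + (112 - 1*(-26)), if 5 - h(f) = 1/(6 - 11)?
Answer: 138 + 891*I*sqrt(26)/5 ≈ 138.0 + 908.65*I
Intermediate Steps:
h(f) = 26/5 (h(f) = 5 - 1/(6 - 11) = 5 - 1/(-5) = 5 - 1*(-1/5) = 5 + 1/5 = 26/5)
A(Y) = sqrt(2)*sqrt(Y) (A(Y) = sqrt(2*Y) = sqrt(2)*sqrt(Y))
(h(-12) + 173)*A(-13) + (112 - 1*(-26)) = (26/5 + 173)*(sqrt(2)*sqrt(-13)) + (112 - 1*(-26)) = 891*(sqrt(2)*(I*sqrt(13)))/5 + (112 + 26) = 891*(I*sqrt(26))/5 + 138 = 891*I*sqrt(26)/5 + 138 = 138 + 891*I*sqrt(26)/5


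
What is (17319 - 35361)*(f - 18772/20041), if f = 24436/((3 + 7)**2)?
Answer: -2200423411098/501025 ≈ -4.3918e+6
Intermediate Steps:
f = 6109/25 (f = 24436/(10**2) = 24436/100 = 24436*(1/100) = 6109/25 ≈ 244.36)
(17319 - 35361)*(f - 18772/20041) = (17319 - 35361)*(6109/25 - 18772/20041) = -18042*(6109/25 - 18772*1/20041) = -18042*(6109/25 - 18772/20041) = -18042*121961169/501025 = -2200423411098/501025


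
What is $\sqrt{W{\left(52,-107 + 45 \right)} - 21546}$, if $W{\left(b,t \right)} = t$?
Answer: $2 i \sqrt{5402} \approx 147.0 i$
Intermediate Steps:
$\sqrt{W{\left(52,-107 + 45 \right)} - 21546} = \sqrt{\left(-107 + 45\right) - 21546} = \sqrt{-62 - 21546} = \sqrt{-21608} = 2 i \sqrt{5402}$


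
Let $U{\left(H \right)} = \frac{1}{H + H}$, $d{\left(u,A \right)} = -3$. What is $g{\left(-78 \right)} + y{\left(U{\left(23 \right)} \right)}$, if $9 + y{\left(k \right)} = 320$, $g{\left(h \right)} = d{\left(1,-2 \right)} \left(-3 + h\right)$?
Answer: $554$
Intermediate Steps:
$U{\left(H \right)} = \frac{1}{2 H}$
$g{\left(h \right)} = 9 - 3 h$ ($g{\left(h \right)} = - 3 \left(-3 + h\right) = 9 - 3 h$)
$y{\left(k \right)} = 311$ ($y{\left(k \right)} = -9 + 320 = 311$)
$g{\left(-78 \right)} + y{\left(U{\left(23 \right)} \right)} = \left(9 - -234\right) + 311 = \left(9 + 234\right) + 311 = 243 + 311 = 554$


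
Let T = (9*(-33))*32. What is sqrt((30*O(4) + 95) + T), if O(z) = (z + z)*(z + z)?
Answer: I*sqrt(7489) ≈ 86.539*I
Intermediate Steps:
O(z) = 4*z**2 (O(z) = (2*z)*(2*z) = 4*z**2)
T = -9504 (T = -297*32 = -9504)
sqrt((30*O(4) + 95) + T) = sqrt((30*(4*4**2) + 95) - 9504) = sqrt((30*(4*16) + 95) - 9504) = sqrt((30*64 + 95) - 9504) = sqrt((1920 + 95) - 9504) = sqrt(2015 - 9504) = sqrt(-7489) = I*sqrt(7489)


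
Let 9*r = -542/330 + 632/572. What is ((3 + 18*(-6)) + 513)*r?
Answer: -156808/6435 ≈ -24.368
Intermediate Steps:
r = -1153/19305 (r = (-542/330 + 632/572)/9 = (-542*1/330 + 632*(1/572))/9 = (-271/165 + 158/143)/9 = (1/9)*(-1153/2145) = -1153/19305 ≈ -0.059725)
((3 + 18*(-6)) + 513)*r = ((3 + 18*(-6)) + 513)*(-1153/19305) = ((3 - 108) + 513)*(-1153/19305) = (-105 + 513)*(-1153/19305) = 408*(-1153/19305) = -156808/6435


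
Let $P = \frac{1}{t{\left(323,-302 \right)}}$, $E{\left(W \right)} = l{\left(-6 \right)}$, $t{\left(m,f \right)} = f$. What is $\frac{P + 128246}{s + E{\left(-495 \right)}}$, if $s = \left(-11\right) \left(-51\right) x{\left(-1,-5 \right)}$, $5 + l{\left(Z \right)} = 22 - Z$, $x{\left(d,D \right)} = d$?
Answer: $- \frac{38730291}{162476} \approx -238.38$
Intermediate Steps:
$l{\left(Z \right)} = 17 - Z$ ($l{\left(Z \right)} = -5 - \left(-22 + Z\right) = 17 - Z$)
$s = -561$ ($s = \left(-11\right) \left(-51\right) \left(-1\right) = 561 \left(-1\right) = -561$)
$E{\left(W \right)} = 23$ ($E{\left(W \right)} = 17 - -6 = 17 + 6 = 23$)
$P = - \frac{1}{302}$ ($P = \frac{1}{-302} = - \frac{1}{302} \approx -0.0033113$)
$\frac{P + 128246}{s + E{\left(-495 \right)}} = \frac{- \frac{1}{302} + 128246}{-561 + 23} = \frac{38730291}{302 \left(-538\right)} = \frac{38730291}{302} \left(- \frac{1}{538}\right) = - \frac{38730291}{162476}$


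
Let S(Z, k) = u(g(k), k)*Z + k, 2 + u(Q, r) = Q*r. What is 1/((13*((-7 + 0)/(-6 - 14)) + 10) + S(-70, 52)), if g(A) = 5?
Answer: -20/359869 ≈ -5.5576e-5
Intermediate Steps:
u(Q, r) = -2 + Q*r
S(Z, k) = k + Z*(-2 + 5*k) (S(Z, k) = (-2 + 5*k)*Z + k = Z*(-2 + 5*k) + k = k + Z*(-2 + 5*k))
1/((13*((-7 + 0)/(-6 - 14)) + 10) + S(-70, 52)) = 1/((13*((-7 + 0)/(-6 - 14)) + 10) + (52 - 70*(-2 + 5*52))) = 1/((13*(-7/(-20)) + 10) + (52 - 70*(-2 + 260))) = 1/((13*(-7*(-1/20)) + 10) + (52 - 70*258)) = 1/((13*(7/20) + 10) + (52 - 18060)) = 1/((91/20 + 10) - 18008) = 1/(291/20 - 18008) = 1/(-359869/20) = -20/359869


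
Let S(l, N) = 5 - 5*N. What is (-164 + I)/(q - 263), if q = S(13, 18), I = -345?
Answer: 509/348 ≈ 1.4626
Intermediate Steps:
q = -85 (q = 5 - 5*18 = 5 - 90 = -85)
(-164 + I)/(q - 263) = (-164 - 345)/(-85 - 263) = -509/(-348) = -509*(-1/348) = 509/348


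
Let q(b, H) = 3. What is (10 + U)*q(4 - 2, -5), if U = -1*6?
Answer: 12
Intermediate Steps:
U = -6
(10 + U)*q(4 - 2, -5) = (10 - 6)*3 = 4*3 = 12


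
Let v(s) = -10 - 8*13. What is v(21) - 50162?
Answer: -50276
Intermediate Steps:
v(s) = -114 (v(s) = -10 - 104 = -114)
v(21) - 50162 = -114 - 50162 = -50276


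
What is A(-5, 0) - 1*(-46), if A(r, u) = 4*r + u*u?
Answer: 26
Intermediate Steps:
A(r, u) = u**2 + 4*r (A(r, u) = 4*r + u**2 = u**2 + 4*r)
A(-5, 0) - 1*(-46) = (0**2 + 4*(-5)) - 1*(-46) = (0 - 20) + 46 = -20 + 46 = 26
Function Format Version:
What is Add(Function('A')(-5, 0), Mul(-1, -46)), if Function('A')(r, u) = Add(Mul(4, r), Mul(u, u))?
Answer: 26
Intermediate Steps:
Function('A')(r, u) = Add(Pow(u, 2), Mul(4, r)) (Function('A')(r, u) = Add(Mul(4, r), Pow(u, 2)) = Add(Pow(u, 2), Mul(4, r)))
Add(Function('A')(-5, 0), Mul(-1, -46)) = Add(Add(Pow(0, 2), Mul(4, -5)), Mul(-1, -46)) = Add(Add(0, -20), 46) = Add(-20, 46) = 26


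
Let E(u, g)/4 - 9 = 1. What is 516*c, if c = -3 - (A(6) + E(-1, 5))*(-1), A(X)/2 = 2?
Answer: 21156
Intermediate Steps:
E(u, g) = 40 (E(u, g) = 36 + 4*1 = 36 + 4 = 40)
A(X) = 4 (A(X) = 2*2 = 4)
c = 41 (c = -3 - (4 + 40)*(-1) = -3 - 44*(-1) = -3 - 1*(-44) = -3 + 44 = 41)
516*c = 516*41 = 21156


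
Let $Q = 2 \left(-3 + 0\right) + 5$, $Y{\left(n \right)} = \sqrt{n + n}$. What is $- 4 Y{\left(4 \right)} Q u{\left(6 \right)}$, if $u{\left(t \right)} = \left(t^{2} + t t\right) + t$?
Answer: $624 \sqrt{2} \approx 882.47$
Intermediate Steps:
$u{\left(t \right)} = t + 2 t^{2}$ ($u{\left(t \right)} = \left(t^{2} + t^{2}\right) + t = 2 t^{2} + t = t + 2 t^{2}$)
$Y{\left(n \right)} = \sqrt{2} \sqrt{n}$ ($Y{\left(n \right)} = \sqrt{2 n} = \sqrt{2} \sqrt{n}$)
$Q = -1$ ($Q = 2 \left(-3\right) + 5 = -6 + 5 = -1$)
$- 4 Y{\left(4 \right)} Q u{\left(6 \right)} = - 4 \sqrt{2} \sqrt{4} \left(-1\right) 6 \left(1 + 2 \cdot 6\right) = - 4 \sqrt{2} \cdot 2 \left(-1\right) 6 \left(1 + 12\right) = - 4 \cdot 2 \sqrt{2} \left(-1\right) 6 \cdot 13 = - 8 \sqrt{2} \left(-1\right) 78 = 8 \sqrt{2} \cdot 78 = 624 \sqrt{2}$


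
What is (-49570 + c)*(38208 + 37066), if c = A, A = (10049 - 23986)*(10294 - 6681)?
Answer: -3794107007574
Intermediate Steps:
A = -50354381 (A = -13937*3613 = -50354381)
c = -50354381
(-49570 + c)*(38208 + 37066) = (-49570 - 50354381)*(38208 + 37066) = -50403951*75274 = -3794107007574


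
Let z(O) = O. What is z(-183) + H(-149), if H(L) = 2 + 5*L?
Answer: -926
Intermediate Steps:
z(-183) + H(-149) = -183 + (2 + 5*(-149)) = -183 + (2 - 745) = -183 - 743 = -926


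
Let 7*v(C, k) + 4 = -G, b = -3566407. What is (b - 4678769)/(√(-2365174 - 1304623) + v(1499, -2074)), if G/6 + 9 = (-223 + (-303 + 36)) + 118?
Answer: -895975792/1258691 + 2748392*I*√3669797/1258691 ≈ -711.83 + 4182.9*I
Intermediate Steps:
G = -2286 (G = -54 + 6*((-223 + (-303 + 36)) + 118) = -54 + 6*((-223 - 267) + 118) = -54 + 6*(-490 + 118) = -54 + 6*(-372) = -54 - 2232 = -2286)
v(C, k) = 326 (v(C, k) = -4/7 + (-1*(-2286))/7 = -4/7 + (⅐)*2286 = -4/7 + 2286/7 = 326)
(b - 4678769)/(√(-2365174 - 1304623) + v(1499, -2074)) = (-3566407 - 4678769)/(√(-2365174 - 1304623) + 326) = -8245176/(√(-3669797) + 326) = -8245176/(I*√3669797 + 326) = -8245176/(326 + I*√3669797)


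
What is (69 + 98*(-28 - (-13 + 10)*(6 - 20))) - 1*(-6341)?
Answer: -450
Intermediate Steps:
(69 + 98*(-28 - (-13 + 10)*(6 - 20))) - 1*(-6341) = (69 + 98*(-28 - (-3)*(-14))) + 6341 = (69 + 98*(-28 - 1*42)) + 6341 = (69 + 98*(-28 - 42)) + 6341 = (69 + 98*(-70)) + 6341 = (69 - 6860) + 6341 = -6791 + 6341 = -450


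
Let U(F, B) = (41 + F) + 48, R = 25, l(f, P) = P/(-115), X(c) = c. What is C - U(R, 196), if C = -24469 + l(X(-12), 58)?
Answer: -2827103/115 ≈ -24584.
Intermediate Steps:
l(f, P) = -P/115 (l(f, P) = P*(-1/115) = -P/115)
C = -2813993/115 (C = -24469 - 1/115*58 = -24469 - 58/115 = -2813993/115 ≈ -24470.)
U(F, B) = 89 + F
C - U(R, 196) = -2813993/115 - (89 + 25) = -2813993/115 - 1*114 = -2813993/115 - 114 = -2827103/115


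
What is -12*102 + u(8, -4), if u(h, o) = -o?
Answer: -1220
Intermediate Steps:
-12*102 + u(8, -4) = -12*102 - 1*(-4) = -1224 + 4 = -1220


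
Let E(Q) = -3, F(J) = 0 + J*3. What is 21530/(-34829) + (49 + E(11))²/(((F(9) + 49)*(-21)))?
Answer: -27015011/13896771 ≈ -1.9440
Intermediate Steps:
F(J) = 3*J (F(J) = 0 + 3*J = 3*J)
21530/(-34829) + (49 + E(11))²/(((F(9) + 49)*(-21))) = 21530/(-34829) + (49 - 3)²/(((3*9 + 49)*(-21))) = 21530*(-1/34829) + 46²/(((27 + 49)*(-21))) = -21530/34829 + 2116/((76*(-21))) = -21530/34829 + 2116/(-1596) = -21530/34829 + 2116*(-1/1596) = -21530/34829 - 529/399 = -27015011/13896771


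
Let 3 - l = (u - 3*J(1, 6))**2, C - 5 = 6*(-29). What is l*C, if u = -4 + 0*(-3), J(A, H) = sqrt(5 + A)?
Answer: 11323 + 4056*sqrt(6) ≈ 21258.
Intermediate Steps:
C = -169 (C = 5 + 6*(-29) = 5 - 174 = -169)
u = -4 (u = -4 + 0 = -4)
l = 3 - (-4 - 3*sqrt(6))**2 (l = 3 - (-4 - 3*sqrt(5 + 1))**2 = 3 - (-4 - 3*sqrt(6))**2 ≈ -125.79)
l*C = (-67 - 24*sqrt(6))*(-169) = 11323 + 4056*sqrt(6)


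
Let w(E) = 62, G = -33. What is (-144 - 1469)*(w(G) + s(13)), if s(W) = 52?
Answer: -183882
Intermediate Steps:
(-144 - 1469)*(w(G) + s(13)) = (-144 - 1469)*(62 + 52) = -1613*114 = -183882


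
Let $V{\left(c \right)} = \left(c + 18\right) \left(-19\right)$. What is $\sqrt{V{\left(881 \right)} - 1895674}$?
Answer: $i \sqrt{1912755} \approx 1383.0 i$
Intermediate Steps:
$V{\left(c \right)} = -342 - 19 c$ ($V{\left(c \right)} = \left(18 + c\right) \left(-19\right) = -342 - 19 c$)
$\sqrt{V{\left(881 \right)} - 1895674} = \sqrt{\left(-342 - 16739\right) - 1895674} = \sqrt{-17081 - 1895674} = \sqrt{-1912755} = i \sqrt{1912755}$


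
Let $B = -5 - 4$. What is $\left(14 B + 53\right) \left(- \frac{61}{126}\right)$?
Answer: $\frac{4453}{126} \approx 35.341$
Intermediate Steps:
$B = -9$ ($B = -5 - 4 = -9$)
$\left(14 B + 53\right) \left(- \frac{61}{126}\right) = \left(14 \left(-9\right) + 53\right) \left(- \frac{61}{126}\right) = \left(-126 + 53\right) \left(\left(-61\right) \frac{1}{126}\right) = \left(-73\right) \left(- \frac{61}{126}\right) = \frac{4453}{126}$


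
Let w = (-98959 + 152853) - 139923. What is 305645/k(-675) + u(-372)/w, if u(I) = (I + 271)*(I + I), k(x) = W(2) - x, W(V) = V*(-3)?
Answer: 26244062369/57553401 ≈ 456.00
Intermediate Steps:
W(V) = -3*V
k(x) = -6 - x (k(x) = -3*2 - x = -6 - x)
w = -86029 (w = 53894 - 139923 = -86029)
u(I) = 2*I*(271 + I) (u(I) = (271 + I)*(2*I) = 2*I*(271 + I))
305645/k(-675) + u(-372)/w = 305645/(-6 - 1*(-675)) + (2*(-372)*(271 - 372))/(-86029) = 305645/(-6 + 675) + (2*(-372)*(-101))*(-1/86029) = 305645/669 + 75144*(-1/86029) = 305645*(1/669) - 75144/86029 = 305645/669 - 75144/86029 = 26244062369/57553401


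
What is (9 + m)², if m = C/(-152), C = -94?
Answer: 534361/5776 ≈ 92.514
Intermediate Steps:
m = 47/76 (m = -94/(-152) = -94*(-1/152) = 47/76 ≈ 0.61842)
(9 + m)² = (9 + 47/76)² = (731/76)² = 534361/5776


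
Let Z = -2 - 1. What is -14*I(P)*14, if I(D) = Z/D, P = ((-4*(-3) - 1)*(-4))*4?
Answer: -147/44 ≈ -3.3409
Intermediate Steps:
Z = -3
P = -176 (P = ((12 - 1)*(-4))*4 = (11*(-4))*4 = -44*4 = -176)
I(D) = -3/D
-14*I(P)*14 = -(-42)/(-176)*14 = -(-42)*(-1)/176*14 = -14*3/176*14 = -21/88*14 = -147/44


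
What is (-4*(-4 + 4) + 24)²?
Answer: 576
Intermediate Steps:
(-4*(-4 + 4) + 24)² = (-4*0 + 24)² = (0 + 24)² = 24² = 576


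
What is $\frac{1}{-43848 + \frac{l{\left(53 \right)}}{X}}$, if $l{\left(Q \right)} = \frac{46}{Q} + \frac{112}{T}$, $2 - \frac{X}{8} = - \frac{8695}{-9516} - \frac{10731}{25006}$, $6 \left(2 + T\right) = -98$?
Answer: $- \frac{525579190235}{23045823552706323} \approx -2.2806 \cdot 10^{-5}$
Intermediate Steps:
$T = - \frac{55}{3}$ ($T = -2 + \frac{1}{6} \left(-98\right) = -2 - \frac{49}{3} = - \frac{55}{3} \approx -18.333$)
$X = \frac{360603218}{29744637}$ ($X = 16 - 8 \left(- \frac{8695}{-9516} - \frac{10731}{25006}\right) = 16 - 8 \left(\left(-8695\right) \left(- \frac{1}{9516}\right) - \frac{10731}{25006}\right) = 16 - 8 \left(\frac{8695}{9516} - \frac{10731}{25006}\right) = 16 - \frac{115310974}{29744637} = \frac{360603218}{29744637} \approx 12.123$)
$l{\left(Q \right)} = - \frac{336}{55} + \frac{46}{Q}$ ($l{\left(Q \right)} = \frac{46}{Q} + \frac{112}{- \frac{55}{3}} = \frac{46}{Q} + 112 \left(- \frac{3}{55}\right) = \frac{46}{Q} - \frac{336}{55} = - \frac{336}{55} + \frac{46}{Q}$)
$\frac{1}{-43848 + \frac{l{\left(53 \right)}}{X}} = \frac{1}{-43848 + \frac{- \frac{336}{55} + \frac{46}{53}}{\frac{360603218}{29744637}}} = \frac{1}{-43848 + \left(- \frac{336}{55} + 46 \cdot \frac{1}{53}\right) \frac{29744637}{360603218}} = \frac{1}{-43848 + \left(- \frac{336}{55} + \frac{46}{53}\right) \frac{29744637}{360603218}} = \frac{1}{-43848 - \frac{227219282043}{525579190235}} = \frac{1}{- \frac{23045823552706323}{525579190235}} = - \frac{525579190235}{23045823552706323}$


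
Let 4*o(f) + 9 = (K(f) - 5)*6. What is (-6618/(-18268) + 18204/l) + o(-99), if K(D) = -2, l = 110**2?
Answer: -601416807/55260700 ≈ -10.883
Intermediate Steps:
l = 12100
o(f) = -51/4 (o(f) = -9/4 + ((-2 - 5)*6)/4 = -9/4 + (-7*6)/4 = -9/4 + (1/4)*(-42) = -9/4 - 21/2 = -51/4)
(-6618/(-18268) + 18204/l) + o(-99) = (-6618/(-18268) + 18204/12100) - 51/4 = (-6618*(-1/18268) + 18204*(1/12100)) - 51/4 = (3309/9134 + 4551/3025) - 51/4 = 51578559/27630350 - 51/4 = -601416807/55260700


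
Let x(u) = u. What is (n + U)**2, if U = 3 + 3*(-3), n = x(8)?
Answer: 4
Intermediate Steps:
n = 8
U = -6 (U = 3 - 9 = -6)
(n + U)**2 = (8 - 6)**2 = 2**2 = 4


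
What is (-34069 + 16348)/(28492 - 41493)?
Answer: 17721/13001 ≈ 1.3630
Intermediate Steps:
(-34069 + 16348)/(28492 - 41493) = -17721/(-13001) = -17721*(-1/13001) = 17721/13001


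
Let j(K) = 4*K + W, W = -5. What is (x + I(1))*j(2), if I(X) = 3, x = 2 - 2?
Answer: 9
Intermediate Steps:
x = 0
j(K) = -5 + 4*K (j(K) = 4*K - 5 = -5 + 4*K)
(x + I(1))*j(2) = (0 + 3)*(-5 + 4*2) = 3*(-5 + 8) = 3*3 = 9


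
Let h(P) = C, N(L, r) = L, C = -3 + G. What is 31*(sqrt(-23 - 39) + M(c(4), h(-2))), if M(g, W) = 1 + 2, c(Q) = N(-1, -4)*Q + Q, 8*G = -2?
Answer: 93 + 31*I*sqrt(62) ≈ 93.0 + 244.09*I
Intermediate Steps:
G = -1/4 (G = (1/8)*(-2) = -1/4 ≈ -0.25000)
C = -13/4 (C = -3 - 1/4 = -13/4 ≈ -3.2500)
h(P) = -13/4
c(Q) = 0 (c(Q) = -Q + Q = 0)
M(g, W) = 3
31*(sqrt(-23 - 39) + M(c(4), h(-2))) = 31*(sqrt(-23 - 39) + 3) = 31*(sqrt(-62) + 3) = 31*(I*sqrt(62) + 3) = 31*(3 + I*sqrt(62)) = 93 + 31*I*sqrt(62)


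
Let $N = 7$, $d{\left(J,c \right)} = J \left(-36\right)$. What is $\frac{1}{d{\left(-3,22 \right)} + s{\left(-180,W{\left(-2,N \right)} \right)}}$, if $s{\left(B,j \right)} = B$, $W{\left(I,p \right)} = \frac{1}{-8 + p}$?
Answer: $- \frac{1}{72} \approx -0.013889$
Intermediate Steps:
$d{\left(J,c \right)} = - 36 J$
$\frac{1}{d{\left(-3,22 \right)} + s{\left(-180,W{\left(-2,N \right)} \right)}} = \frac{1}{\left(-36\right) \left(-3\right) - 180} = \frac{1}{108 - 180} = \frac{1}{-72} = - \frac{1}{72}$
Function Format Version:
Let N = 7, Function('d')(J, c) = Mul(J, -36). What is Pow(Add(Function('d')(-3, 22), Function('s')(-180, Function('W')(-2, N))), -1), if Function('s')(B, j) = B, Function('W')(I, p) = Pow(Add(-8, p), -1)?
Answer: Rational(-1, 72) ≈ -0.013889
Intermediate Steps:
Function('d')(J, c) = Mul(-36, J)
Pow(Add(Function('d')(-3, 22), Function('s')(-180, Function('W')(-2, N))), -1) = Pow(Add(Mul(-36, -3), -180), -1) = Pow(Add(108, -180), -1) = Pow(-72, -1) = Rational(-1, 72)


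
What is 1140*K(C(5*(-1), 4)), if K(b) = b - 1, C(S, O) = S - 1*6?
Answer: -13680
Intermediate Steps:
C(S, O) = -6 + S (C(S, O) = S - 6 = -6 + S)
K(b) = -1 + b
1140*K(C(5*(-1), 4)) = 1140*(-1 + (-6 + 5*(-1))) = 1140*(-1 + (-6 - 5)) = 1140*(-1 - 11) = 1140*(-12) = -13680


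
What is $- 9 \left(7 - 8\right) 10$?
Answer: $90$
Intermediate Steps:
$- 9 \left(7 - 8\right) 10 = \left(-9\right) \left(-1\right) 10 = 9 \cdot 10 = 90$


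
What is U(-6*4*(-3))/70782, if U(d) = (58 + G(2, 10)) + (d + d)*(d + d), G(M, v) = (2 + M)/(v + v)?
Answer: 34657/117970 ≈ 0.29378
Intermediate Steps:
G(M, v) = (2 + M)/(2*v) (G(M, v) = (2 + M)/((2*v)) = (2 + M)*(1/(2*v)) = (2 + M)/(2*v))
U(d) = 291/5 + 4*d**2 (U(d) = (58 + (1/2)*(2 + 2)/10) + (d + d)*(d + d) = (58 + (1/2)*(1/10)*4) + (2*d)*(2*d) = (58 + 1/5) + 4*d**2 = 291/5 + 4*d**2)
U(-6*4*(-3))/70782 = (291/5 + 4*(-6*4*(-3))**2)/70782 = (291/5 + 4*(-24*(-3))**2)*(1/70782) = (291/5 + 4*72**2)*(1/70782) = (291/5 + 4*5184)*(1/70782) = (291/5 + 20736)*(1/70782) = (103971/5)*(1/70782) = 34657/117970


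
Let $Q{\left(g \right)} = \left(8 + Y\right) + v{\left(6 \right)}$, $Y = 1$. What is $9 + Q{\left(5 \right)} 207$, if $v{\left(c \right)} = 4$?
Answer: $2700$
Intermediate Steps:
$Q{\left(g \right)} = 13$ ($Q{\left(g \right)} = \left(8 + 1\right) + 4 = 9 + 4 = 13$)
$9 + Q{\left(5 \right)} 207 = 9 + 13 \cdot 207 = 9 + 2691 = 2700$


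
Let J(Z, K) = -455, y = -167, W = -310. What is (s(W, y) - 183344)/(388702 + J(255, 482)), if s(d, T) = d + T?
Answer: -183821/388247 ≈ -0.47346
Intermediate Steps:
s(d, T) = T + d
(s(W, y) - 183344)/(388702 + J(255, 482)) = ((-167 - 310) - 183344)/(388702 - 455) = (-477 - 183344)/388247 = -183821*1/388247 = -183821/388247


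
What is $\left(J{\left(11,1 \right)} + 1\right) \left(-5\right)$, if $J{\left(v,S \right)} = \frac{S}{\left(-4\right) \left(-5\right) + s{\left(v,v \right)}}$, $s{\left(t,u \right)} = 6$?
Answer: $- \frac{135}{26} \approx -5.1923$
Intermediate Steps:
$J{\left(v,S \right)} = \frac{S}{26}$ ($J{\left(v,S \right)} = \frac{S}{\left(-4\right) \left(-5\right) + 6} = \frac{S}{20 + 6} = \frac{S}{26}$)
$\left(J{\left(11,1 \right)} + 1\right) \left(-5\right) = \left(\frac{1}{26} \cdot 1 + 1\right) \left(-5\right) = \left(\frac{1}{26} + 1\right) \left(-5\right) = \frac{27}{26} \left(-5\right) = - \frac{135}{26}$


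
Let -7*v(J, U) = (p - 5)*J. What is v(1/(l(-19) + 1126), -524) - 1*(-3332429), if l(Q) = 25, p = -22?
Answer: 26849380480/8057 ≈ 3.3324e+6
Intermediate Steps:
v(J, U) = 27*J/7 (v(J, U) = -(-22 - 5)*J/7 = -(-27)*J/7 = 27*J/7)
v(1/(l(-19) + 1126), -524) - 1*(-3332429) = 27/(7*(25 + 1126)) - 1*(-3332429) = (27/7)/1151 + 3332429 = (27/7)*(1/1151) + 3332429 = 27/8057 + 3332429 = 26849380480/8057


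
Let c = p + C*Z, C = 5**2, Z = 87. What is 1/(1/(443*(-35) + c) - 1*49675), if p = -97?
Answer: -13427/666986226 ≈ -2.0131e-5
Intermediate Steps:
C = 25
c = 2078 (c = -97 + 25*87 = -97 + 2175 = 2078)
1/(1/(443*(-35) + c) - 1*49675) = 1/(1/(443*(-35) + 2078) - 1*49675) = 1/(1/(-15505 + 2078) - 49675) = 1/(1/(-13427) - 49675) = 1/(-1/13427 - 49675) = 1/(-666986226/13427) = -13427/666986226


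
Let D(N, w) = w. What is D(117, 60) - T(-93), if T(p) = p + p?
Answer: 246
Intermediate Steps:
T(p) = 2*p
D(117, 60) - T(-93) = 60 - 2*(-93) = 60 - 1*(-186) = 60 + 186 = 246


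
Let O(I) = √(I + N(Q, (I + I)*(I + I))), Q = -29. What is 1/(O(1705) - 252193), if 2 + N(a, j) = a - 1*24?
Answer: -252193/63601307599 - 5*√66/63601307599 ≈ -3.9659e-6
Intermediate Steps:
N(a, j) = -26 + a (N(a, j) = -2 + (a - 1*24) = -2 + (a - 24) = -2 + (-24 + a) = -26 + a)
O(I) = √(-55 + I) (O(I) = √(I + (-26 - 29)) = √(I - 55) = √(-55 + I))
1/(O(1705) - 252193) = 1/(√(-55 + 1705) - 252193) = 1/(√1650 - 252193) = 1/(5*√66 - 252193) = 1/(-252193 + 5*√66)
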